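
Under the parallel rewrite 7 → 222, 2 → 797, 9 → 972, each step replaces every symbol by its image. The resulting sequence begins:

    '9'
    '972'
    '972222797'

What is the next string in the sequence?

Expanding 972222797: 9→972, 7→222, 2→797, 2→797, 2→797, 2→797, 7→222, 9→972, 7→222. Concatenated: 972 222 797 797 797 797 222 972 222.

972222797797797797222972222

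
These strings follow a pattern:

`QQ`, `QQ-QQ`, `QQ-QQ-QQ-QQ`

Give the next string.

QQ-QQ-QQ-QQ-QQ-QQ-QQ-QQ

Each string is two copies of the previous one joined by '-'.
So the next term is two copies of QQ-QQ-QQ-QQ with '-' between the halves.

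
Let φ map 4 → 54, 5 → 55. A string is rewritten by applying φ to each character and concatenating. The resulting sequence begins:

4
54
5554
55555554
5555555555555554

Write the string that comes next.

Rewriting the 16 symbols of 5555555555555554 one by one yields 55 55 55 55 55 55 55 55 55 55 55 55 55 55 55 54; concatenated:

55555555555555555555555555555554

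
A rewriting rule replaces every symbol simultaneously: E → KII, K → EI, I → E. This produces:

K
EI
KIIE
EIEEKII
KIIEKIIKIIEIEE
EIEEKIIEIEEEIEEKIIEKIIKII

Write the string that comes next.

Replace each of the 25 characters of EIEEKIIEIEEEIEEKIIEKIIKII in place — KII E KII KII EI E E KII E KII KII KII E KII KII EI E E KII EI E E EI E E — and concatenate.

KIIEKIIKIIEIEEKIIEKIIKIIKIIEKIIKIIEIEEKIIEIEEEIEE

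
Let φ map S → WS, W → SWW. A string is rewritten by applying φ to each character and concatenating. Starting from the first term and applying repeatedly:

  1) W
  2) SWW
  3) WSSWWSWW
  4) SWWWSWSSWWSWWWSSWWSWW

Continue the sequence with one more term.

Replace each of the 21 characters of SWWWSWSSWWSWWWSSWWSWW in place — WS SWW SWW SWW WS SWW WS WS SWW SWW WS SWW SWW SWW WS WS SWW SWW WS SWW SWW — and concatenate.

WSSWWSWWSWWWSSWWWSWSSWWSWWWSSWWSWWSWWWSWSSWWSWWWSSWWSWW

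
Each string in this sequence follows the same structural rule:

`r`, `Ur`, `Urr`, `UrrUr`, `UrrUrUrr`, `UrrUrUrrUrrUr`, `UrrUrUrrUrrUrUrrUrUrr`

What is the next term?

Each term (from the third on) is the previous term followed by the one before it: term 3 = Ur·r = Urr.
The next term joins UrrUrUrrUrrUrUrrUrUrr and UrrUrUrrUrrUr.

UrrUrUrrUrrUrUrrUrUrrUrrUrUrrUrrUr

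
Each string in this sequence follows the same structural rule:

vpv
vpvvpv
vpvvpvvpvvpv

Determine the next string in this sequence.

s(k+1) = s(k)·s(k) — each term doubles the last.
Doubling vpvvpvvpvvpv:

vpvvpvvpvvpvvpvvpvvpvvpv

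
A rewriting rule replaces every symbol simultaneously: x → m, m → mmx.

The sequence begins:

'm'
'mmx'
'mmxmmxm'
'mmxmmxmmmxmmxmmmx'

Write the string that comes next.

Rewriting the 17 symbols of mmxmmxmmmxmmxmmmx one by one yields mmx mmx m mmx mmx m mmx mmx mmx m mmx mmx m mmx mmx mmx m; concatenated:

mmxmmxmmmxmmxmmmxmmxmmxmmmxmmxmmmxmmxmmxm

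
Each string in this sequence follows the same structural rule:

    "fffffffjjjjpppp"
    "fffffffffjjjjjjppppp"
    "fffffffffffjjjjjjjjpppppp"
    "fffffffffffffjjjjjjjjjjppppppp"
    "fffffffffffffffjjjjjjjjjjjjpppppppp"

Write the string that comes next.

fffffffffffffffffjjjjjjjjjjjjjjppppppppp

Each string has the form f^{2n+3} j^{2n} p^{n+2}, where the shown terms are n = 2, 3, 4, 5, 6.
For the next term, n = 7, so the run lengths are 17, 14, 9.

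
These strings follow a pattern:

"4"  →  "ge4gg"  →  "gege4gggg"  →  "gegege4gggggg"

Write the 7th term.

gegegegegege4gggggggggggg

s(k+1) = ge·s(k)·gg, so each term gains ge as a prefix and gg as a suffix.
From gegege4gggggg, 3 further steps: gegege4gggggg → gegegege4gggggggg → gegegegege4gggggggggg → (answer).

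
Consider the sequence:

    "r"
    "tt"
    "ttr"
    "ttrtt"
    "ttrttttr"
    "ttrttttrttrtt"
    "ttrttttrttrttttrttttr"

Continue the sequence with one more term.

This is a Fibonacci-style word recurrence s(k) = s(k−1)·s(k−2): e.g. tt·r = ttr.
Continuing: ttrttttrttrttttrttttr · ttrttttrttrtt gives term 8.

ttrttttrttrttttrttttrttrttttrttrtt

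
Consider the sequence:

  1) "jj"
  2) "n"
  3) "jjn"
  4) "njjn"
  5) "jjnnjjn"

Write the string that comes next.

njjnjjnnjjn

This is a Fibonacci-style word recurrence s(k) = s(k−2)·s(k−1): e.g. jj·n = jjn.
Continuing: njjn · jjnnjjn gives term 6.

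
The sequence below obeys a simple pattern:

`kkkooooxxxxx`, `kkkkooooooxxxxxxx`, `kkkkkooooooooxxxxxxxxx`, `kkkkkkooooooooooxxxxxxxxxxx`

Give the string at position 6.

kkkkkkkkooooooooooooooxxxxxxxxxxxxxxx

Term n consists of n+1 k's, followed by 2n o's, followed by 2n+1 x's, where the shown terms are n = 2, 3, 4, 5.
Setting n = 7 gives 8, 14, 15 characters in each block.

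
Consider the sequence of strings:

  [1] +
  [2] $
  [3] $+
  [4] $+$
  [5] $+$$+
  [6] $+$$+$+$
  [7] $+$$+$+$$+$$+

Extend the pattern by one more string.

$+$$+$+$$+$$+$+$$+$+$

From term 3 onward, concatenate the last term with the second-to-last: $·+ = $+, $+·$ = $+$, …
So term 8 is $+$$+$+$$+$$+·$+$$+$+$.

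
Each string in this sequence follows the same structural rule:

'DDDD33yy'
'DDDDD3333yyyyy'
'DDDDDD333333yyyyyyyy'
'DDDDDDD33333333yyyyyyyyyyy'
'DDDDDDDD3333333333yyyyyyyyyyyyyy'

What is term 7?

Reading off run lengths: D runs 4, 5, 6, 7, 8; 3 runs 2, 4, 6, 8, 10; y runs 2, 5, 8, 11, 14 — each is linear in n (n = 1, 2, …).
At n = 7 the blocks have lengths 10, 14, 20.

DDDDDDDDDD33333333333333yyyyyyyyyyyyyyyyyyyy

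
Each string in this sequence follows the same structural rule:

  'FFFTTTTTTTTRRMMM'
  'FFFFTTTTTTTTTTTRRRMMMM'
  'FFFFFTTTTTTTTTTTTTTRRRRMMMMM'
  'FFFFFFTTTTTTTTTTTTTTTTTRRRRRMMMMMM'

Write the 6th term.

FFFFFFFFTTTTTTTTTTTTTTTTTTTTTTTRRRRRRRMMMMMMMM

Term n consists of n+1 F's, followed by 3n+2 T's, followed by n R's, followed by n+1 M's, where the shown terms are n = 2, 3, 4, 5.
At n = 7 the blocks have lengths 8, 23, 7, 8.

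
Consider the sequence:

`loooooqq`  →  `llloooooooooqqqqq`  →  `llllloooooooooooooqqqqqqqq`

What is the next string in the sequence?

llllllloooooooooooooooooqqqqqqqqqqq

Reading off run lengths: l runs 1, 3, 5; o runs 5, 9, 13; q runs 2, 5, 8 — each is linear in n (n = 1, 2, …).
For the next term, n = 4, so the run lengths are 7, 17, 11.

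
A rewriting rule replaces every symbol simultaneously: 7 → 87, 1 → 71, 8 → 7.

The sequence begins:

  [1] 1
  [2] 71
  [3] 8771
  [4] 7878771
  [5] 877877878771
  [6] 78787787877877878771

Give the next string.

Rewriting the 20 symbols of 78787787877877878771 one by one yields 87 7 87 7 87 87 7 87 7 87 87 7 87 87 7 87 7 87 87 71; concatenated:

877877878778778787787877877878771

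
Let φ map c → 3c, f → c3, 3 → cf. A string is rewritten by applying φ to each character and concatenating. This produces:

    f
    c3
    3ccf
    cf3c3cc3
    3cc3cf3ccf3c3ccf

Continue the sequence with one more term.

Rewriting the 16 symbols of 3cc3cf3ccf3c3ccf one by one yields cf 3c 3c cf 3c c3 cf 3c 3c c3 cf 3c cf 3c 3c c3; concatenated:

cf3c3ccf3cc3cf3c3cc3cf3ccf3c3cc3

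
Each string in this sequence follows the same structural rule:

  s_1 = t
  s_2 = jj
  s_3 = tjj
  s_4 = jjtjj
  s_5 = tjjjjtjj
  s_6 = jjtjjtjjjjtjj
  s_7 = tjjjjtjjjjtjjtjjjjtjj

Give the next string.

jjtjjtjjjjtjjtjjjjtjjjjtjjtjjjjtjj

This is a Fibonacci-style word recurrence s(k) = s(k−2)·s(k−1): e.g. t·jj = tjj.
Continuing: jjtjjtjjjjtjj · tjjjjtjjjjtjjtjjjjtjj gives term 8.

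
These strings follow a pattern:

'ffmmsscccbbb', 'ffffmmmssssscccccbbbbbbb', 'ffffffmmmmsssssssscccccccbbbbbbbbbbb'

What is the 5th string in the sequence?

Each string has the form f^{2n} m^{n+1} s^{3n-1} c^{2n+1} b^{4n-1} (n = 1, 2, …).
Setting n = 5 gives 10, 6, 14, 11, 19 characters in each block.

ffffffffffmmmmmmsssssssssssssscccccccccccbbbbbbbbbbbbbbbbbbb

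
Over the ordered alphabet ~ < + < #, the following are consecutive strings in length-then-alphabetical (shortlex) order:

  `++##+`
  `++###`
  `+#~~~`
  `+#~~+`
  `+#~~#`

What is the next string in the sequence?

+#~+~

Treat +#~~# as a base-3 numeral over the given alphabet and add one, carrying through any trailing #'s.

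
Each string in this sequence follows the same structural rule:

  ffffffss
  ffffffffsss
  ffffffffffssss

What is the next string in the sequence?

ffffffffffffsssss

Term n consists of 2n f's, followed by n-1 s's, where the shown terms are n = 3, 4, 5.
At n = 6 the blocks have lengths 12, 5.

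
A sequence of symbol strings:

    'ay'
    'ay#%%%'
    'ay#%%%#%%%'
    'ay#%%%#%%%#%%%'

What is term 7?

Every step adds #%%% to the end: s(k+1) = s(k)·#%%%.
From ay#%%%#%%%#%%%, 3 further steps: ay#%%%#%%%#%%% → ay#%%%#%%%#%%%#%%% → ay#%%%#%%%#%%%#%%%#%%% → (answer).

ay#%%%#%%%#%%%#%%%#%%%#%%%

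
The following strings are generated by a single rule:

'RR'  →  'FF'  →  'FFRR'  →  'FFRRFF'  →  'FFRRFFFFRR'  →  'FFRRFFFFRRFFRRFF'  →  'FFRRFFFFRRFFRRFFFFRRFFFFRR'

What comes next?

FFRRFFFFRRFFRRFFFFRRFFFFRRFFRRFFFFRRFFRRFF

From term 3 onward, concatenate the last term with the second-to-last: FF·RR = FFRR, FFRR·FF = FFRRFF, …
Continuing: FFRRFFFFRRFFRRFFFFRRFFFFRR · FFRRFFFFRRFFRRFF gives term 8.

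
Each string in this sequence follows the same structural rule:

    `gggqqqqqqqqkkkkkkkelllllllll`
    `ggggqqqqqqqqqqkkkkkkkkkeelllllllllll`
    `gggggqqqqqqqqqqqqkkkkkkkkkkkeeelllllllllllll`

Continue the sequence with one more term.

ggggggqqqqqqqqqqqqqqkkkkkkkkkkkkkeeeelllllllllllllll

Each string has the form g^{n} q^{2n+2} k^{2n+1} e^{n-2} l^{2n+3}, where the shown terms are n = 3, 4, 5.
For the next term, n = 6, so the run lengths are 6, 14, 13, 4, 15.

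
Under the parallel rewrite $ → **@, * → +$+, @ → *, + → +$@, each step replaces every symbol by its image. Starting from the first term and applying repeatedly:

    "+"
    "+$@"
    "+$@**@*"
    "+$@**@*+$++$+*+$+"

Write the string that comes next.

φ(+$@**@*+$++$+*+$+) expands symbol-by-symbol to +$@ **@ * +$+ +$+ * +$+ +$@ **@ +$@ +$@ **@ +$@ +$+ +$@ **@ +$@; joining the 17 pieces gives the next term.

+$@**@*+$++$+*+$++$@**@+$@+$@**@+$@+$++$@**@+$@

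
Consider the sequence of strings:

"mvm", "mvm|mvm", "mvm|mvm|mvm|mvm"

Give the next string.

mvm|mvm|mvm|mvm|mvm|mvm|mvm|mvm

s(k+1) = s(k)·|·s(k) — each term doubles the last with '|' between the halves.
One more doubling of mvm|mvm|mvm|mvm gives the answer.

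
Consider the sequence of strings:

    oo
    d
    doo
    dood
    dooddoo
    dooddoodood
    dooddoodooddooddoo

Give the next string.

dooddoodooddooddoodooddoodood

This is a Fibonacci-style word recurrence s(k) = s(k−1)·s(k−2): e.g. d·oo = doo.
The next term joins dooddoodooddooddoo and dooddoodood.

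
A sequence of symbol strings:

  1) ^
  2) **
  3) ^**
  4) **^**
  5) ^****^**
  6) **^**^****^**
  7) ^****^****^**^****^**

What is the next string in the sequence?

From term 3 onward, concatenate the second-to-last term with the last: ^·** = ^**, **·^** = **^**, …
The next term joins **^**^****^** and ^****^****^**^****^**.

**^**^****^**^****^****^**^****^**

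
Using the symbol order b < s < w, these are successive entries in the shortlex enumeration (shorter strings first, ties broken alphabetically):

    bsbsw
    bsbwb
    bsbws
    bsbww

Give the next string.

bssbb

Treat bsbww as a base-3 numeral over the given alphabet and add one, carrying through any trailing w's.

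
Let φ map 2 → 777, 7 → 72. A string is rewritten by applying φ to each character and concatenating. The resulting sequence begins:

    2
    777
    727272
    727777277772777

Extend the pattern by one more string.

φ(727777277772777) expands symbol-by-symbol to 72 777 72 72 72 72 777 72 72 72 72 777 72 72 72; joining the 15 pieces gives the next term.

727777272727277772727272777727272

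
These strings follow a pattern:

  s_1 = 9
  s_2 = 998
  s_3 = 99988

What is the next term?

9999888

s(k+1) = 9·s(k)·8, so each term gains 9 as a prefix and 8 as a suffix.
One more step from 99988 gives the answer.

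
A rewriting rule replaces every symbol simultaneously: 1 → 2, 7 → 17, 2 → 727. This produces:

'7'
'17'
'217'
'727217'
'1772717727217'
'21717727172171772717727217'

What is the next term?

Replace each of the 26 characters of 21717727172171772717727217 in place — 727 2 17 2 17 17 727 17 2 17 727 2 17 2 17 17 727 17 2 17 17 727 17 727 2 17 — and concatenate.

727217217177271721772721721717727172171772717727217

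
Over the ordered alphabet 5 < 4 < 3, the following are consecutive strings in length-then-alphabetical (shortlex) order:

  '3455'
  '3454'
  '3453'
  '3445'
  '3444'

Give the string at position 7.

3435

Advancing 2 positions from 3444 through 3444 → 3443 reaches term 7.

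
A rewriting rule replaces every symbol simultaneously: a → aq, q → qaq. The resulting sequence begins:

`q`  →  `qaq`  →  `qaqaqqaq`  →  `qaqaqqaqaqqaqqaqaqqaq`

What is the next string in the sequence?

qaqaqqaqaqqaqqaqaqqaqaqqaqqaqaqqaqqaqaqqaqaqqaqqaqaqqaq

Replace each of the 21 characters of qaqaqqaqaqqaqqaqaqqaq in place — qaq aq qaq aq qaq qaq aq qaq aq qaq qaq aq qaq qaq aq qaq aq qaq qaq aq qaq — and concatenate.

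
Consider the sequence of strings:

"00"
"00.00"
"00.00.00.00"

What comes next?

Each string is two copies of the previous one joined by '.'.
Doubling 00.00.00.00 with '.' between the halves:

00.00.00.00.00.00.00.00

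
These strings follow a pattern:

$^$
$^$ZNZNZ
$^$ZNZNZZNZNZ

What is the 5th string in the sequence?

Every step adds ZNZNZ to the end: s(k+1) = s(k)·ZNZNZ.
From $^$ZNZNZZNZNZ, 2 further steps: $^$ZNZNZZNZNZ → $^$ZNZNZZNZNZZNZNZ → (answer).

$^$ZNZNZZNZNZZNZNZZNZNZ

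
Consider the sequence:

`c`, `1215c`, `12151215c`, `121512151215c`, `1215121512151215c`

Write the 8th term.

The strings grow by a fixed prefix 1215 each time.
From 1215121512151215c, 3 further steps: 1215121512151215c → 12151215121512151215c → 121512151215121512151215c → (answer).

1215121512151215121512151215c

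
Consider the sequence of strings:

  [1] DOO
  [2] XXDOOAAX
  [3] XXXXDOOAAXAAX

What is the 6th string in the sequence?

XXXXXXXXXXDOOAAXAAXAAXAAXAAX

s(k+1) = XX·s(k)·AAX, so each term gains XX as a prefix and AAX as a suffix.
From XXXXDOOAAXAAX, 3 further steps: XXXXDOOAAXAAX → XXXXXXDOOAAXAAXAAX → XXXXXXXXDOOAAXAAXAAXAAX → (answer).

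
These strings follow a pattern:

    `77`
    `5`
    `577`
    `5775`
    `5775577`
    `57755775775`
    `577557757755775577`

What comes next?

57755775775577557757755775775

This is a Fibonacci-style word recurrence s(k) = s(k−1)·s(k−2): e.g. 5·77 = 577.
Continuing: 577557757755775577 · 57755775775 gives term 8.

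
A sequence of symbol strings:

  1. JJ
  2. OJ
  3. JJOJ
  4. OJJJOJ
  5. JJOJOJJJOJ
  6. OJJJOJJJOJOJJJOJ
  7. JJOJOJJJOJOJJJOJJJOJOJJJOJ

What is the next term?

This is a Fibonacci-style word recurrence s(k) = s(k−2)·s(k−1): e.g. JJ·OJ = JJOJ.
The next term joins OJJJOJJJOJOJJJOJ and JJOJOJJJOJOJJJOJJJOJOJJJOJ.

OJJJOJJJOJOJJJOJJJOJOJJJOJOJJJOJJJOJOJJJOJ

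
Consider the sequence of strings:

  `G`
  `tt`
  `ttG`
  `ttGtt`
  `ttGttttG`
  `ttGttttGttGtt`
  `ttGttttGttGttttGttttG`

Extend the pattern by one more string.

From term 3 onward, concatenate the last term with the second-to-last: tt·G = ttG, ttG·tt = ttGtt, …
Continuing: ttGttttGttGttttGttttG · ttGttttGttGtt gives term 8.

ttGttttGttGttttGttttGttGttttGttGtt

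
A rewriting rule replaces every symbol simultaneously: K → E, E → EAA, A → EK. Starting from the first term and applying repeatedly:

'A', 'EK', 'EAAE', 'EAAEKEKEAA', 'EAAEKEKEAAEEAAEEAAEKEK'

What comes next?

EAAEKEKEAAEEAAEEAAEKEKEAAEAAEKEKEAAEAAEKEKEAAEEAAE

Replace each of the 22 characters of EAAEKEKEAAEEAAEEAAEKEK in place — EAA EK EK EAA E EAA E EAA EK EK EAA EAA EK EK EAA EAA EK EK EAA E EAA E — and concatenate.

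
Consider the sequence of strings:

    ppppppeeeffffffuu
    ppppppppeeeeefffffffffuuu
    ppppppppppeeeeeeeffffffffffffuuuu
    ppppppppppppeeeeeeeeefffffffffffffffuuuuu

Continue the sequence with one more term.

The n-th term is 2n+2 p's then 2n-1 e's then 3n f's then n u's, where the shown terms are n = 2, 3, 4, 5.
At n = 6 the blocks have lengths 14, 11, 18, 6.

ppppppppppppppeeeeeeeeeeeffffffffffffffffffuuuuuu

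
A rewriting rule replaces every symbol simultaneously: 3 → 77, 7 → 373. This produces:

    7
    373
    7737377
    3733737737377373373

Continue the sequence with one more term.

77373777737377373373773737737337377373777737377

Replace each of the 19 characters of 3733737737377373373 in place — 77 373 77 77 373 77 373 373 77 373 77 373 373 77 373 77 77 373 77 — and concatenate.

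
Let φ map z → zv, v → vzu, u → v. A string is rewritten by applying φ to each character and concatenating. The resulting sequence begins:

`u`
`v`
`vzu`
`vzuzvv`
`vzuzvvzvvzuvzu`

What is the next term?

φ(vzuzvvzvvzuvzu) expands symbol-by-symbol to vzu zv v zv vzu vzu zv vzu vzu zv v vzu zv v; joining the 14 pieces gives the next term.

vzuzvvzvvzuvzuzvvzuvzuzvvvzuzvv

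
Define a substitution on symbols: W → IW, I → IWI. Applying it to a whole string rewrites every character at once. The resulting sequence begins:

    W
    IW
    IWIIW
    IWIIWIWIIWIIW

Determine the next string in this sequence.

IWIIWIWIIWIIWIWIIWIWIIWIIWIWIIWIIW

Replace each of the 13 characters of IWIIWIWIIWIIW in place — IWI IW IWI IWI IW IWI IW IWI IWI IW IWI IWI IW — and concatenate.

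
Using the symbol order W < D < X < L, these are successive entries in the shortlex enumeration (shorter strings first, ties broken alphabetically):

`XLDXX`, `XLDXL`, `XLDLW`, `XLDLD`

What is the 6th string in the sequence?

Stepping forward 2 times from XLDLD: XLDLD → XLDLX, then the target.

XLDLL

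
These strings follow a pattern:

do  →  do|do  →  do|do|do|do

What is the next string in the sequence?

do|do|do|do|do|do|do|do

Every step duplicates the string with '|' between the halves.
So the next term is two copies of do|do|do|do with '|' between the halves.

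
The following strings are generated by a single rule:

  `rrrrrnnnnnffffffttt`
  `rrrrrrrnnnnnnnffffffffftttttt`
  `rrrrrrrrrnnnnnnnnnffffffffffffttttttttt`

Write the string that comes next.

The n-th term is 2n+3 r's then 2n+3 n's then 3n+3 f's then 3n t's (n = 1, 2, …).
For the next term, n = 4, so the run lengths are 11, 11, 15, 12.

rrrrrrrrrrrnnnnnnnnnnnffffffffffffffftttttttttttt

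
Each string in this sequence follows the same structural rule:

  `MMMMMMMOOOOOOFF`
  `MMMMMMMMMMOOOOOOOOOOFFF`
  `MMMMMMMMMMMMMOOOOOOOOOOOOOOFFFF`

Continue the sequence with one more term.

MMMMMMMMMMMMMMMMOOOOOOOOOOOOOOOOOOFFFFF

Reading off run lengths: M runs 7, 10, 13; O runs 6, 10, 14; F runs 2, 3, 4 — each is linear in n, where the shown terms are n = 2, 3, 4.
Setting n = 5 gives 16, 18, 5 characters in each block.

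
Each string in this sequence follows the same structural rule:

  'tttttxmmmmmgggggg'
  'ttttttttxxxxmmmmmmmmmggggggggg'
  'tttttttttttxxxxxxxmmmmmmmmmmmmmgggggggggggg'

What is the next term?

Term n consists of 3n+2 t's, followed by 3n-2 x's, followed by 4n+1 m's, followed by 3n+3 g's (n = 1, 2, …).
Setting n = 4 gives 14, 10, 17, 15 characters in each block.

ttttttttttttttxxxxxxxxxxmmmmmmmmmmmmmmmmmggggggggggggggg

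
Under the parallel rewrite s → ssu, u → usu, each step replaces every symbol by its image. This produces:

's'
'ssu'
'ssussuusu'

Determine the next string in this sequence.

ssussuusussussuusuusussuusu

Apply φ to ssussuusu symbol by symbol: s→ssu, s→ssu, u→usu, s→ssu, s→ssu, u→usu, u→usu, s→ssu, u→usu; joined: ssu ssu usu ssu ssu usu usu ssu usu.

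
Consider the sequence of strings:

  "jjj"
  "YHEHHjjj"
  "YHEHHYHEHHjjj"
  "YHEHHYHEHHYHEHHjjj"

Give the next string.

Every step adds YHEHH at the front: s(k+1) = YHEHH·s(k).
One more step from YHEHHYHEHHYHEHHjjj gives the answer.

YHEHHYHEHHYHEHHYHEHHjjj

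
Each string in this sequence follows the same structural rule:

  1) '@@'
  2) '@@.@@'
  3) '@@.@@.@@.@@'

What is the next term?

Each string is two copies of the previous one joined by '.'.
Doubling @@.@@.@@.@@ with '.' between the halves:

@@.@@.@@.@@.@@.@@.@@.@@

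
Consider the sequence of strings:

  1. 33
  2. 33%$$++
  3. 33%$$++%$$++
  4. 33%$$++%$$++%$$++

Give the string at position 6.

33%$$++%$$++%$$++%$$++%$$++

Every step adds %$$++ to the end: s(k+1) = s(k)·%$$++.
From 33%$$++%$$++%$$++, 2 further steps: 33%$$++%$$++%$$++ → 33%$$++%$$++%$$++%$$++ → (answer).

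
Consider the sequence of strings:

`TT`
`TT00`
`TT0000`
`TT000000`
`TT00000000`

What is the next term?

Each term is the previous one with 00 appended.
One more step from TT00000000 gives the answer.

TT0000000000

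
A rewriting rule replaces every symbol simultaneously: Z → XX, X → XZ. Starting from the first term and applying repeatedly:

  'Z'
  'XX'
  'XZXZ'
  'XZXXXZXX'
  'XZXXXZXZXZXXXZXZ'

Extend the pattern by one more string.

XZXXXZXZXZXXXZXXXZXXXZXZXZXXXZXX

Applying the rule to each of the 16 symbols of XZXXXZXZXZXXXZXZ gives the pieces XZ XX XZ XZ XZ XX XZ XX XZ XX XZ XZ XZ XX XZ XX, which concatenate to the answer.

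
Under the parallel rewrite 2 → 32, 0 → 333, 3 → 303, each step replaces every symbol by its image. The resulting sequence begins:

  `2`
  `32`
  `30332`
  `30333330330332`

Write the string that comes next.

30333330330330330330333330330333330330332

Applying the rule to each of the 14 symbols of 30333330330332 gives the pieces 303 333 303 303 303 303 303 333 303 303 333 303 303 32, which concatenate to the answer.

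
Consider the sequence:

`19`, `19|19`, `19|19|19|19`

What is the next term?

Every step duplicates the string with '|' between the halves.
Doubling 19|19|19|19 with '|' between the halves:

19|19|19|19|19|19|19|19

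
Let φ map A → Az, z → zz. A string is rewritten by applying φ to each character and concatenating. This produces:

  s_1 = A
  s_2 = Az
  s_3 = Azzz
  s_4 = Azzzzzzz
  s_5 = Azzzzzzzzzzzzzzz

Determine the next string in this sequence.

Rewriting the 16 symbols of Azzzzzzzzzzzzzzz one by one yields Az zz zz zz zz zz zz zz zz zz zz zz zz zz zz zz; concatenated:

Azzzzzzzzzzzzzzzzzzzzzzzzzzzzzzz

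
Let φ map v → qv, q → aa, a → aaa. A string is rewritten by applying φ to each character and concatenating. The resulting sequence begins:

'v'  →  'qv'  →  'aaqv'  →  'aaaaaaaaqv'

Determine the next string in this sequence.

aaaaaaaaaaaaaaaaaaaaaaaaaaqv

Rewriting each symbol of aaaaaaaaqv: a→aaa, a→aaa, a→aaa, a→aaa, a→aaa, a→aaa, a→aaa, a→aaa, q→aa, v→qv, which concatenates to aaa aaa aaa aaa aaa aaa aaa aaa aa qv.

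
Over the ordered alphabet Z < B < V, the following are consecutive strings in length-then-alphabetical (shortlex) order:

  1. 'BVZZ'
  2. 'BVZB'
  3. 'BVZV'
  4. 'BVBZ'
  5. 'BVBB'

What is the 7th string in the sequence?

BVVZ

Advancing 2 positions from BVBB through BVBB → BVBV reaches term 7.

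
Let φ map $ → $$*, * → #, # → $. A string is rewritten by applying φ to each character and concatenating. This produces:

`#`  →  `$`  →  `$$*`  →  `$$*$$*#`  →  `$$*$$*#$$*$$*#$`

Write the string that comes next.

$$*$$*#$$*$$*#$$$*$$*#$$*$$*#$$$*

Applying the rule to each of the 15 symbols of $$*$$*#$$*$$*#$ gives the pieces $$* $$* # $$* $$* # $ $$* $$* # $$* $$* # $ $$*, which concatenate to the answer.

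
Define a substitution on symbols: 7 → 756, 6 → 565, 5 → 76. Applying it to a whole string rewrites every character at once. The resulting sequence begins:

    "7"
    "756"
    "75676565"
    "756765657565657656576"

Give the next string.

Replace each of the 21 characters of 756765657565657656576 in place — 756 76 565 756 565 76 565 76 756 76 565 76 565 76 756 565 76 565 76 756 565 — and concatenate.

7567656575656576565767567656576565767565657656576756565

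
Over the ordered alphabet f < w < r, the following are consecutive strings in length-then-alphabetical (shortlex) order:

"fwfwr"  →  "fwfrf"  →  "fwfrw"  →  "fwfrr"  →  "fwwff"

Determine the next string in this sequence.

Find the rightmost character of fwwff below r, bump it to the next letter, and reset everything to its right to f.

fwwfw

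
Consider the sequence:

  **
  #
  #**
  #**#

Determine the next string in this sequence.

#**##**

From term 3 onward, concatenate the last term with the second-to-last: #·** = #**, #**·# = #**#, …
So term 5 is #**#·#**.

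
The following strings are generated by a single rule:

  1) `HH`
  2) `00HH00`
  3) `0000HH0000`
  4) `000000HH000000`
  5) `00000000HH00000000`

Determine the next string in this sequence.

0000000000HH0000000000

Every step adds 00 to the front and 00 to the end of the previous string.
So the next term is 00·00000000HH00000000·00.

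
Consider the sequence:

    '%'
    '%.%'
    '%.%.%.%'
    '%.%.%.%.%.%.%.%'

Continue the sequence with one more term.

Each string is two copies of the previous one joined by '.'.
So the next term is two copies of %.%.%.%.%.%.%.% with '.' between the halves.

%.%.%.%.%.%.%.%.%.%.%.%.%.%.%.%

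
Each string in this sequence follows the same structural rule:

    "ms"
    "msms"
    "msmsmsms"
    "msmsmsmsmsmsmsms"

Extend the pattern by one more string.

Each string is two copies of the previous one concatenated.
Doubling msmsmsmsmsmsmsms:

msmsmsmsmsmsmsmsmsmsmsmsmsmsmsms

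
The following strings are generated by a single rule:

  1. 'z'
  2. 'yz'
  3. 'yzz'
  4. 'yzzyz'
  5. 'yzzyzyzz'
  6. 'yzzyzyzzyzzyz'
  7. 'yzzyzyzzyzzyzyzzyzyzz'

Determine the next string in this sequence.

From term 3 onward, concatenate the last term with the second-to-last: yz·z = yzz, yzz·yz = yzzyz, …
The next term joins yzzyzyzzyzzyzyzzyzyzz and yzzyzyzzyzzyz.

yzzyzyzzyzzyzyzzyzyzzyzzyzyzzyzzyz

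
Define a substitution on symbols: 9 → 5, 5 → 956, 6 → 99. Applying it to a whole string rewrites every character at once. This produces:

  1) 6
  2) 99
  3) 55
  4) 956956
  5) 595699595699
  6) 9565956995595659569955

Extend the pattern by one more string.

5956999565956995595695659569995659569955956956

Replace each of the 22 characters of 9565956995595659569955 in place — 5 956 99 956 5 956 99 5 5 956 956 5 956 99 956 5 956 99 5 5 956 956 — and concatenate.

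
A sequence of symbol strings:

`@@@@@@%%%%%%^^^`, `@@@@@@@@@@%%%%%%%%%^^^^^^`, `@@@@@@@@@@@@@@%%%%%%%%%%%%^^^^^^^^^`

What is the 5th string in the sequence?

The n-th term is 4n+2 @'s then 3n+3 %'s then 3n ^'s (n = 1, 2, …).
Setting n = 5 gives 22, 18, 15 characters in each block.

@@@@@@@@@@@@@@@@@@@@@@%%%%%%%%%%%%%%%%%%^^^^^^^^^^^^^^^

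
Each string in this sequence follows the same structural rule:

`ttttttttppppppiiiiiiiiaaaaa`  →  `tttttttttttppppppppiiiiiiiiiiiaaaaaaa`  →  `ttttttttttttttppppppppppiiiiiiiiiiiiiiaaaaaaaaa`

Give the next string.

Reading off run lengths: t runs 8, 11, 14; p runs 6, 8, 10; i runs 8, 11, 14; a runs 5, 7, 9 — each is linear in n, where the shown terms are n = 3, 4, 5.
For the next term, n = 6, so the run lengths are 17, 12, 17, 11.

tttttttttttttttttppppppppppppiiiiiiiiiiiiiiiiiaaaaaaaaaaa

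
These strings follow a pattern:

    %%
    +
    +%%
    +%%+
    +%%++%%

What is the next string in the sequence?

+%%++%%+%%+

This is a Fibonacci-style word recurrence s(k) = s(k−1)·s(k−2): e.g. +·%% = +%%.
Continuing: +%%++%% · +%%+ gives term 6.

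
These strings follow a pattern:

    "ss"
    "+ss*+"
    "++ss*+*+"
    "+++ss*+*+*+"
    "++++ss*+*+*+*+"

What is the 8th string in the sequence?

Every step adds + to the front and *+ to the end of the previous string.
From ++++ss*+*+*+*+, 3 further steps: ++++ss*+*+*+*+ → +++++ss*+*+*+*+*+ → ++++++ss*+*+*+*+*+*+ → (answer).

+++++++ss*+*+*+*+*+*+*+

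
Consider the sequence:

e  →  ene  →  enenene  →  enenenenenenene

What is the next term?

enenenenenenenenenenenenenenene

s(k+1) = s(k)·n·s(k) — each term doubles the last with 'n' between the halves.
So the next term is two copies of enenenenenenene with 'n' between the halves.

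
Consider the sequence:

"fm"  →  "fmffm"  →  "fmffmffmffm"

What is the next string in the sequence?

Each string is two copies of the previous one joined by 'f'.
One more doubling of fmffmffmffm gives the answer.

fmffmffmffmffmffmffmffm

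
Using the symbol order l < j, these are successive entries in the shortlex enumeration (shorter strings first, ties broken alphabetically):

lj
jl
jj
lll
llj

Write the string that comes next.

Treat llj as a base-2 numeral over the given alphabet and add one, carrying through any trailing j's.

ljl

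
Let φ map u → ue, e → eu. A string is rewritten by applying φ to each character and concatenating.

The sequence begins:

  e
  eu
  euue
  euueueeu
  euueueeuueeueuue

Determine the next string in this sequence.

Rewriting the 16 symbols of euueueeuueeueuue one by one yields eu ue ue eu ue eu eu ue ue eu eu ue eu ue ue eu; concatenated:

euueueeuueeueuueueeueuueeuueueeu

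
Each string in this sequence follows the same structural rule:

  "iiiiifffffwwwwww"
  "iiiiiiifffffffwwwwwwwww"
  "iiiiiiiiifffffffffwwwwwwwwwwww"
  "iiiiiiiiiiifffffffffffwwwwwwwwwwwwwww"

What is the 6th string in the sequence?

Each string has the form i^{2n+1} f^{2n+1} w^{3n}, where the shown terms are n = 2, 3, 4, 5.
At n = 7 the blocks have lengths 15, 15, 21.

iiiiiiiiiiiiiiifffffffffffffffwwwwwwwwwwwwwwwwwwwww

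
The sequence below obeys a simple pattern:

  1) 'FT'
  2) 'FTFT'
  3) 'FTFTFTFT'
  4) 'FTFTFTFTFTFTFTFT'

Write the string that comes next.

Every step duplicates the string.
One more doubling of FTFTFTFTFTFTFTFT gives the answer.

FTFTFTFTFTFTFTFTFTFTFTFTFTFTFTFT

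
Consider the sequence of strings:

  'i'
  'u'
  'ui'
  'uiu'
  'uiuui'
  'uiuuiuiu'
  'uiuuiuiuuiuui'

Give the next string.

uiuuiuiuuiuuiuiuuiuiu

This is a Fibonacci-style word recurrence s(k) = s(k−1)·s(k−2): e.g. u·i = ui.
Continuing: uiuuiuiuuiuui · uiuuiuiu gives term 8.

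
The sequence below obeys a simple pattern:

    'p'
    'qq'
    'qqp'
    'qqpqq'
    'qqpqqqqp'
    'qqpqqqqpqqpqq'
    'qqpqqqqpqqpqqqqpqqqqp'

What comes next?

qqpqqqqpqqpqqqqpqqqqpqqpqqqqpqqpqq

Each term (from the third on) is the previous term followed by the one before it: term 3 = qq·p = qqp.
Continuing: qqpqqqqpqqpqqqqpqqqqp · qqpqqqqpqqpqq gives term 8.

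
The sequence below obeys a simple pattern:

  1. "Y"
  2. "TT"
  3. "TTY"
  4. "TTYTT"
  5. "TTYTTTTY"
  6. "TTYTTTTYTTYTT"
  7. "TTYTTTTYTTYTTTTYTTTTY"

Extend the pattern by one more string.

TTYTTTTYTTYTTTTYTTTTYTTYTTTTYTTYTT

This is a Fibonacci-style word recurrence s(k) = s(k−1)·s(k−2): e.g. TT·Y = TTY.
The next term joins TTYTTTTYTTYTTTTYTTTTY and TTYTTTTYTTYTT.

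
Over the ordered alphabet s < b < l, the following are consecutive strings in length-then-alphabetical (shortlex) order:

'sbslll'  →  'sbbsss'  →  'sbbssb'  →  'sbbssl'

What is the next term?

sbbsbs

Treat sbbssl as a base-3 numeral over the given alphabet and add one, carrying through any trailing l's.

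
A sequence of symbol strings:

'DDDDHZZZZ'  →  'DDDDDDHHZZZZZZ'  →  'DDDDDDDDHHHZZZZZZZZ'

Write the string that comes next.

DDDDDDDDDDHHHHZZZZZZZZZZ

Term n consists of 2n D's, followed by n-1 H's, followed by 2n Z's, where the shown terms are n = 2, 3, 4.
For the next term, n = 5, so the run lengths are 10, 4, 10.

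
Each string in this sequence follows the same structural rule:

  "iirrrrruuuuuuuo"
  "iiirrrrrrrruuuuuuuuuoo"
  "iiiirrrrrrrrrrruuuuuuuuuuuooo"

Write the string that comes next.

Each string has the form i^{n} r^{3n-1} u^{2n+3} o^{n-1}, where the shown terms are n = 2, 3, 4.
For the next term, n = 5, so the run lengths are 5, 14, 13, 4.

iiiiirrrrrrrrrrrrrruuuuuuuuuuuuuoooo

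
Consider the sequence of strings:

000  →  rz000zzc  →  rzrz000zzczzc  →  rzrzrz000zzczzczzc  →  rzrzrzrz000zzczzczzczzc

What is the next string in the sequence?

Each term wraps the previous one in rz on the left and zzc on the right.
So the next term is rz·rzrzrzrz000zzczzczzczzc·zzc.

rzrzrzrzrz000zzczzczzczzczzc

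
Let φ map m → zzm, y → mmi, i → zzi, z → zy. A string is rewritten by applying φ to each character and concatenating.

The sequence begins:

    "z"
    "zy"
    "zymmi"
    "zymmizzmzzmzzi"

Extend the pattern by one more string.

Rewriting the 14 symbols of zymmizzmzzmzzi one by one yields zy mmi zzm zzm zzi zy zy zzm zy zy zzm zy zy zzi; concatenated:

zymmizzmzzmzzizyzyzzmzyzyzzmzyzyzzi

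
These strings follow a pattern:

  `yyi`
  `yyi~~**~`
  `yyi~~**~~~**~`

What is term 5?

Each term is the previous one with ~~**~ appended.
From yyi~~**~~~**~, 2 further steps: yyi~~**~~~**~ → yyi~~**~~~**~~~**~ → (answer).

yyi~~**~~~**~~~**~~~**~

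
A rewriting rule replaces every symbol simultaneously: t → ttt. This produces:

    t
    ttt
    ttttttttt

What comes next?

ttttttttttttttttttttttttttt

Rewriting each symbol of ttttttttt: t→ttt, t→ttt, t→ttt, t→ttt, t→ttt, t→ttt, t→ttt, t→ttt, t→ttt, which concatenates to ttt ttt ttt ttt ttt ttt ttt ttt ttt.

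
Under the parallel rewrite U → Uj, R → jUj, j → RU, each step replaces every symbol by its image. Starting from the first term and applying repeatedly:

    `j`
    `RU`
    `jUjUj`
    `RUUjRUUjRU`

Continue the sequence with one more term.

jUjUjUjRUjUjUjUjRUjUjUj

Expanding RUUjRUUjRU: R→jUj, U→Uj, U→Uj, j→RU, R→jUj, U→Uj, U→Uj, j→RU, R→jUj, U→Uj. Concatenated: jUj Uj Uj RU jUj Uj Uj RU jUj Uj.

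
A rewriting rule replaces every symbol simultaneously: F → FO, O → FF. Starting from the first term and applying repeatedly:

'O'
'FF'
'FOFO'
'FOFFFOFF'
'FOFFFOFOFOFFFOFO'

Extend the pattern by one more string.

FOFFFOFOFOFFFOFFFOFFFOFOFOFFFOFF

Replace each of the 16 characters of FOFFFOFOFOFFFOFO in place — FO FF FO FO FO FF FO FF FO FF FO FO FO FF FO FF — and concatenate.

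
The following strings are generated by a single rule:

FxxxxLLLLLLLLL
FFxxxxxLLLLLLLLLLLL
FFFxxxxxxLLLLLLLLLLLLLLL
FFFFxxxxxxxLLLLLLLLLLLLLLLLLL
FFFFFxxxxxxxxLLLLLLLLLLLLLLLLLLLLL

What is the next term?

Each string has the form F^{n-2} x^{n+1} L^{3n}, where the shown terms are n = 3, 4, 5, 6, 7.
At n = 8 the blocks have lengths 6, 9, 24.

FFFFFFxxxxxxxxxLLLLLLLLLLLLLLLLLLLLLLLL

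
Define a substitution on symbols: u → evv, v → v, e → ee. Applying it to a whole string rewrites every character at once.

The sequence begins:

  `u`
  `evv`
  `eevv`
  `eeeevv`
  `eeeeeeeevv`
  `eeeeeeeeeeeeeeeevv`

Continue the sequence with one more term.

Applying the rule to each of the 18 symbols of eeeeeeeeeeeeeeeevv gives the pieces ee ee ee ee ee ee ee ee ee ee ee ee ee ee ee ee v v, which concatenate to the answer.

eeeeeeeeeeeeeeeeeeeeeeeeeeeeeeeevv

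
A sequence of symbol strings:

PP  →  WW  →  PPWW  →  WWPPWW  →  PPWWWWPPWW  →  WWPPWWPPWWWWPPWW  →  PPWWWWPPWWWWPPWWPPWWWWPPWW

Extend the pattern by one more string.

From term 3 onward, concatenate the second-to-last term with the last: PP·WW = PPWW, WW·PPWW = WWPPWW, …
The next term joins WWPPWWPPWWWWPPWW and PPWWWWPPWWWWPPWWPPWWWWPPWW.

WWPPWWPPWWWWPPWWPPWWWWPPWWWWPPWWPPWWWWPPWW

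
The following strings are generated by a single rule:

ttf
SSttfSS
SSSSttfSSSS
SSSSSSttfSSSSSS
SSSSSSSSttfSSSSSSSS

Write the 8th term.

s(k+1) = SS·s(k)·SS, so each term gains SS as a prefix and SS as a suffix.
From SSSSSSSSttfSSSSSSSS, 3 further steps: SSSSSSSSttfSSSSSSSS → SSSSSSSSSSttfSSSSSSSSSS → SSSSSSSSSSSSttfSSSSSSSSSSSS → (answer).

SSSSSSSSSSSSSSttfSSSSSSSSSSSSSS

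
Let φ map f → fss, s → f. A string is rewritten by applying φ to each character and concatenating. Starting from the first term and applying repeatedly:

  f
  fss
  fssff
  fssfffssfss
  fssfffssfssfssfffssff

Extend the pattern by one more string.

fssfffssfssfssfffssfffssfffssfssfssfffssfss

Replace each of the 21 characters of fssfffssfssfssfffssff in place — fss f f fss fss fss f f fss f f fss f f fss fss fss f f fss fss — and concatenate.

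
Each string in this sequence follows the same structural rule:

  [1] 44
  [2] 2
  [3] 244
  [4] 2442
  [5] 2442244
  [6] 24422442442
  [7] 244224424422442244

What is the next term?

24422442442244224424422442442

Each term (from the third on) is the previous term followed by the one before it: term 3 = 2·44 = 244.
Continuing: 244224424422442244 · 24422442442 gives term 8.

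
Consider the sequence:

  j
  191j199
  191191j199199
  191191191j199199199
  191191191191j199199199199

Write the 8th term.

Each term wraps the previous one in 191 on the left and 199 on the right.
From 191191191191j199199199199, 3 further steps: 191191191191j199199199199 → 191191191191191j199199199199199 → 191191191191191191j199199199199199199 → (answer).

191191191191191191191j199199199199199199199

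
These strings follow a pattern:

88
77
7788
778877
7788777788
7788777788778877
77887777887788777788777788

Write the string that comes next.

778877778877887777887777887788777788778877

From term 3 onward, concatenate the last term with the second-to-last: 77·88 = 7788, 7788·77 = 778877, …
Continuing: 77887777887788777788777788 · 7788777788778877 gives term 8.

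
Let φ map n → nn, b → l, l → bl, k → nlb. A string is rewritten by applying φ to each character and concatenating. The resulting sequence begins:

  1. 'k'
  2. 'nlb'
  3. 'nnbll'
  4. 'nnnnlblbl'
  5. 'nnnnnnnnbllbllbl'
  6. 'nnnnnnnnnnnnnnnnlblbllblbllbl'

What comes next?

Rewriting the 29 symbols of nnnnnnnnnnnnnnnnlblbllblbllbl one by one yields nn nn nn nn nn nn nn nn nn nn nn nn nn nn nn nn bl l bl l bl bl l bl l bl bl l bl; concatenated:

nnnnnnnnnnnnnnnnnnnnnnnnnnnnnnnnbllbllblbllbllblbllbl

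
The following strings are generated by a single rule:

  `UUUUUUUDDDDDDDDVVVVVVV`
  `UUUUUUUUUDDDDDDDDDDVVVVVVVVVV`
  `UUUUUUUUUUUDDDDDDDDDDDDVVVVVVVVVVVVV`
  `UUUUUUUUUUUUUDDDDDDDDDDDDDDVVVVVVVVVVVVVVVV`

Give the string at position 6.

UUUUUUUUUUUUUUUUUDDDDDDDDDDDDDDDDDDVVVVVVVVVVVVVVVVVVVVVV

Term n consists of 2n+1 U's, followed by 2n+2 D's, followed by 3n-2 V's, where the shown terms are n = 3, 4, 5, 6.
Setting n = 8 gives 17, 18, 22 characters in each block.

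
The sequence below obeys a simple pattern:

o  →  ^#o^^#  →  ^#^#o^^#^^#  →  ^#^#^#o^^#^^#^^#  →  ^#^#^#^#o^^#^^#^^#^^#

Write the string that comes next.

^#^#^#^#^#o^^#^^#^^#^^#^^#

s(k+1) = ^#·s(k)·^^#, so each term gains ^# as a prefix and ^^# as a suffix.
One more step from ^#^#^#^#o^^#^^#^^#^^# gives the answer.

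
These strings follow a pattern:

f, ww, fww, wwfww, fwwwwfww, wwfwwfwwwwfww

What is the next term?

fwwwwfwwwwfwwfwwwwfww

Each term (from the third on) is the two preceding terms concatenated in order: term 3 = f·ww = fww.
So term 7 is fwwwwfww·wwfwwfwwwwfww.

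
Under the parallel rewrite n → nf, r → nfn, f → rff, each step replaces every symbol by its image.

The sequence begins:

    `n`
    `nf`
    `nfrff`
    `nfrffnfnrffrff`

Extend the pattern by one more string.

φ(nfrffnfnrffrff) expands symbol-by-symbol to nf rff nfn rff rff nf rff nf nfn rff rff nfn rff rff; joining the 14 pieces gives the next term.

nfrffnfnrffrffnfrffnfnfnrffrffnfnrffrff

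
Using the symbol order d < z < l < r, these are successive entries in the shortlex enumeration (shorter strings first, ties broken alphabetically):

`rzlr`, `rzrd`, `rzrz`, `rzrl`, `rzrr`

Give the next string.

rldd

Treat rzrr as a base-4 numeral over the given alphabet and add one, carrying through any trailing r's.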